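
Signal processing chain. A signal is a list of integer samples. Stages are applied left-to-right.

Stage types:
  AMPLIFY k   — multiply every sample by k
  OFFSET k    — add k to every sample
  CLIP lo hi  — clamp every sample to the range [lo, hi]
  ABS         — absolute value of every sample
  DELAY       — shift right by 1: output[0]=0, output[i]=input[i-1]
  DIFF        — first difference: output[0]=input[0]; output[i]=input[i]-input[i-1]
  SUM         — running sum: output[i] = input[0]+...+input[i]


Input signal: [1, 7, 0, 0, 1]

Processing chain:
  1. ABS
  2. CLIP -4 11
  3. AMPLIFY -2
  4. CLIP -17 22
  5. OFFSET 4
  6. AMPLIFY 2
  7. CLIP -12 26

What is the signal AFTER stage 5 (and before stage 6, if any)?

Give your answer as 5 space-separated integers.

Answer: 2 -10 4 4 2

Derivation:
Input: [1, 7, 0, 0, 1]
Stage 1 (ABS): |1|=1, |7|=7, |0|=0, |0|=0, |1|=1 -> [1, 7, 0, 0, 1]
Stage 2 (CLIP -4 11): clip(1,-4,11)=1, clip(7,-4,11)=7, clip(0,-4,11)=0, clip(0,-4,11)=0, clip(1,-4,11)=1 -> [1, 7, 0, 0, 1]
Stage 3 (AMPLIFY -2): 1*-2=-2, 7*-2=-14, 0*-2=0, 0*-2=0, 1*-2=-2 -> [-2, -14, 0, 0, -2]
Stage 4 (CLIP -17 22): clip(-2,-17,22)=-2, clip(-14,-17,22)=-14, clip(0,-17,22)=0, clip(0,-17,22)=0, clip(-2,-17,22)=-2 -> [-2, -14, 0, 0, -2]
Stage 5 (OFFSET 4): -2+4=2, -14+4=-10, 0+4=4, 0+4=4, -2+4=2 -> [2, -10, 4, 4, 2]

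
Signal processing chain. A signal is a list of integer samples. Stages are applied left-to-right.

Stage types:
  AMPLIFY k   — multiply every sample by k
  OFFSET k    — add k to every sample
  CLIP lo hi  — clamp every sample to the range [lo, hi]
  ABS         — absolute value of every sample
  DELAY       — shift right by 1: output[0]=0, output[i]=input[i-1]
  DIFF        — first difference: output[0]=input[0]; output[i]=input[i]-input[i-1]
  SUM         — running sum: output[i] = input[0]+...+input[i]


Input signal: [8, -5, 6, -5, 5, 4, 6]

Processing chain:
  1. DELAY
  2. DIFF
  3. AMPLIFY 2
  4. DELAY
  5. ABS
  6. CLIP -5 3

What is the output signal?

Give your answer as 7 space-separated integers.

Input: [8, -5, 6, -5, 5, 4, 6]
Stage 1 (DELAY): [0, 8, -5, 6, -5, 5, 4] = [0, 8, -5, 6, -5, 5, 4] -> [0, 8, -5, 6, -5, 5, 4]
Stage 2 (DIFF): s[0]=0, 8-0=8, -5-8=-13, 6--5=11, -5-6=-11, 5--5=10, 4-5=-1 -> [0, 8, -13, 11, -11, 10, -1]
Stage 3 (AMPLIFY 2): 0*2=0, 8*2=16, -13*2=-26, 11*2=22, -11*2=-22, 10*2=20, -1*2=-2 -> [0, 16, -26, 22, -22, 20, -2]
Stage 4 (DELAY): [0, 0, 16, -26, 22, -22, 20] = [0, 0, 16, -26, 22, -22, 20] -> [0, 0, 16, -26, 22, -22, 20]
Stage 5 (ABS): |0|=0, |0|=0, |16|=16, |-26|=26, |22|=22, |-22|=22, |20|=20 -> [0, 0, 16, 26, 22, 22, 20]
Stage 6 (CLIP -5 3): clip(0,-5,3)=0, clip(0,-5,3)=0, clip(16,-5,3)=3, clip(26,-5,3)=3, clip(22,-5,3)=3, clip(22,-5,3)=3, clip(20,-5,3)=3 -> [0, 0, 3, 3, 3, 3, 3]

Answer: 0 0 3 3 3 3 3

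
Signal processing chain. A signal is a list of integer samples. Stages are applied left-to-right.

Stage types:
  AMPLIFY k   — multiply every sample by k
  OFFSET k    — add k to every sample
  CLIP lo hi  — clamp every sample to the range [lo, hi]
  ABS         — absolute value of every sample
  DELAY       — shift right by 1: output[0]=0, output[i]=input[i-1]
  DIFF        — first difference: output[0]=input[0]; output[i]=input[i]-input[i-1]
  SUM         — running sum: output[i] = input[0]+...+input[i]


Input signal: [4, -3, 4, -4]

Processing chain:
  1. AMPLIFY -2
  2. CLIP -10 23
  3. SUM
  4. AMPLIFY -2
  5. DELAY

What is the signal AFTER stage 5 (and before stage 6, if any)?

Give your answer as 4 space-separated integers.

Answer: 0 16 4 20

Derivation:
Input: [4, -3, 4, -4]
Stage 1 (AMPLIFY -2): 4*-2=-8, -3*-2=6, 4*-2=-8, -4*-2=8 -> [-8, 6, -8, 8]
Stage 2 (CLIP -10 23): clip(-8,-10,23)=-8, clip(6,-10,23)=6, clip(-8,-10,23)=-8, clip(8,-10,23)=8 -> [-8, 6, -8, 8]
Stage 3 (SUM): sum[0..0]=-8, sum[0..1]=-2, sum[0..2]=-10, sum[0..3]=-2 -> [-8, -2, -10, -2]
Stage 4 (AMPLIFY -2): -8*-2=16, -2*-2=4, -10*-2=20, -2*-2=4 -> [16, 4, 20, 4]
Stage 5 (DELAY): [0, 16, 4, 20] = [0, 16, 4, 20] -> [0, 16, 4, 20]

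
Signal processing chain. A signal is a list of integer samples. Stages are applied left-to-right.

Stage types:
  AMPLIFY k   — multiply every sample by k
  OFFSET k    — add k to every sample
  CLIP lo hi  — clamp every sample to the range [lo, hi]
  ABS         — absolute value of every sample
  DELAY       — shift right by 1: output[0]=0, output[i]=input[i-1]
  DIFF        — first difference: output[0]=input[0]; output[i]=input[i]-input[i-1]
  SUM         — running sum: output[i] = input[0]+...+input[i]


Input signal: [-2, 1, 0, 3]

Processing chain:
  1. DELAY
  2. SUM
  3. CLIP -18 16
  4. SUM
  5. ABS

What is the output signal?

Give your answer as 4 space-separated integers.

Input: [-2, 1, 0, 3]
Stage 1 (DELAY): [0, -2, 1, 0] = [0, -2, 1, 0] -> [0, -2, 1, 0]
Stage 2 (SUM): sum[0..0]=0, sum[0..1]=-2, sum[0..2]=-1, sum[0..3]=-1 -> [0, -2, -1, -1]
Stage 3 (CLIP -18 16): clip(0,-18,16)=0, clip(-2,-18,16)=-2, clip(-1,-18,16)=-1, clip(-1,-18,16)=-1 -> [0, -2, -1, -1]
Stage 4 (SUM): sum[0..0]=0, sum[0..1]=-2, sum[0..2]=-3, sum[0..3]=-4 -> [0, -2, -3, -4]
Stage 5 (ABS): |0|=0, |-2|=2, |-3|=3, |-4|=4 -> [0, 2, 3, 4]

Answer: 0 2 3 4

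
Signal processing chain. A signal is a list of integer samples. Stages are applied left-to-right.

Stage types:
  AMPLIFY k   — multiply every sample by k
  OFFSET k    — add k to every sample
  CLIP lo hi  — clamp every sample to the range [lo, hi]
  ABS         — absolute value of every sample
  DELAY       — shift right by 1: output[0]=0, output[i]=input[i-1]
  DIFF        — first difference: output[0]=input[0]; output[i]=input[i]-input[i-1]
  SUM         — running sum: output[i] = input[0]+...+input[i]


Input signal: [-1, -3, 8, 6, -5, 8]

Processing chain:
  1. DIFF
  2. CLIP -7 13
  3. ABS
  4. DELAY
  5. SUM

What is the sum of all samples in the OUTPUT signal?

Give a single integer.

Answer: 57

Derivation:
Input: [-1, -3, 8, 6, -5, 8]
Stage 1 (DIFF): s[0]=-1, -3--1=-2, 8--3=11, 6-8=-2, -5-6=-11, 8--5=13 -> [-1, -2, 11, -2, -11, 13]
Stage 2 (CLIP -7 13): clip(-1,-7,13)=-1, clip(-2,-7,13)=-2, clip(11,-7,13)=11, clip(-2,-7,13)=-2, clip(-11,-7,13)=-7, clip(13,-7,13)=13 -> [-1, -2, 11, -2, -7, 13]
Stage 3 (ABS): |-1|=1, |-2|=2, |11|=11, |-2|=2, |-7|=7, |13|=13 -> [1, 2, 11, 2, 7, 13]
Stage 4 (DELAY): [0, 1, 2, 11, 2, 7] = [0, 1, 2, 11, 2, 7] -> [0, 1, 2, 11, 2, 7]
Stage 5 (SUM): sum[0..0]=0, sum[0..1]=1, sum[0..2]=3, sum[0..3]=14, sum[0..4]=16, sum[0..5]=23 -> [0, 1, 3, 14, 16, 23]
Output sum: 57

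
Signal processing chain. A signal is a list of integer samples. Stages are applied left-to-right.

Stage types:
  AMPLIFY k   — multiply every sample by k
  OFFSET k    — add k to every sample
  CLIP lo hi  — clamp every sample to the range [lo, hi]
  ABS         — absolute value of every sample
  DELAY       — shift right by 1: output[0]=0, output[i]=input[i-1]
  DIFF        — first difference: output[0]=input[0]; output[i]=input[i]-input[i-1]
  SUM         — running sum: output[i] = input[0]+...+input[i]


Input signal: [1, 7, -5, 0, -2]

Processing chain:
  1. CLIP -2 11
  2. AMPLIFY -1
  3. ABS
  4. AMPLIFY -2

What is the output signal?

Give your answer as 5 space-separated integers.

Input: [1, 7, -5, 0, -2]
Stage 1 (CLIP -2 11): clip(1,-2,11)=1, clip(7,-2,11)=7, clip(-5,-2,11)=-2, clip(0,-2,11)=0, clip(-2,-2,11)=-2 -> [1, 7, -2, 0, -2]
Stage 2 (AMPLIFY -1): 1*-1=-1, 7*-1=-7, -2*-1=2, 0*-1=0, -2*-1=2 -> [-1, -7, 2, 0, 2]
Stage 3 (ABS): |-1|=1, |-7|=7, |2|=2, |0|=0, |2|=2 -> [1, 7, 2, 0, 2]
Stage 4 (AMPLIFY -2): 1*-2=-2, 7*-2=-14, 2*-2=-4, 0*-2=0, 2*-2=-4 -> [-2, -14, -4, 0, -4]

Answer: -2 -14 -4 0 -4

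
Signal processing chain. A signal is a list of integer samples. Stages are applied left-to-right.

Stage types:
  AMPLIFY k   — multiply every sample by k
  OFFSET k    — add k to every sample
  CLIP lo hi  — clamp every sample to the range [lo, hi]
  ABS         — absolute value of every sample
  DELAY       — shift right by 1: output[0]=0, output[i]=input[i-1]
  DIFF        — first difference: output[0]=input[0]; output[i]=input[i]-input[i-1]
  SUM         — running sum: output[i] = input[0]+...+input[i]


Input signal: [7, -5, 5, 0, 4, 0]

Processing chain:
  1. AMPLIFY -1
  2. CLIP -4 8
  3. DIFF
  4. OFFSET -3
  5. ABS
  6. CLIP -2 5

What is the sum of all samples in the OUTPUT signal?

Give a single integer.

Input: [7, -5, 5, 0, 4, 0]
Stage 1 (AMPLIFY -1): 7*-1=-7, -5*-1=5, 5*-1=-5, 0*-1=0, 4*-1=-4, 0*-1=0 -> [-7, 5, -5, 0, -4, 0]
Stage 2 (CLIP -4 8): clip(-7,-4,8)=-4, clip(5,-4,8)=5, clip(-5,-4,8)=-4, clip(0,-4,8)=0, clip(-4,-4,8)=-4, clip(0,-4,8)=0 -> [-4, 5, -4, 0, -4, 0]
Stage 3 (DIFF): s[0]=-4, 5--4=9, -4-5=-9, 0--4=4, -4-0=-4, 0--4=4 -> [-4, 9, -9, 4, -4, 4]
Stage 4 (OFFSET -3): -4+-3=-7, 9+-3=6, -9+-3=-12, 4+-3=1, -4+-3=-7, 4+-3=1 -> [-7, 6, -12, 1, -7, 1]
Stage 5 (ABS): |-7|=7, |6|=6, |-12|=12, |1|=1, |-7|=7, |1|=1 -> [7, 6, 12, 1, 7, 1]
Stage 6 (CLIP -2 5): clip(7,-2,5)=5, clip(6,-2,5)=5, clip(12,-2,5)=5, clip(1,-2,5)=1, clip(7,-2,5)=5, clip(1,-2,5)=1 -> [5, 5, 5, 1, 5, 1]
Output sum: 22

Answer: 22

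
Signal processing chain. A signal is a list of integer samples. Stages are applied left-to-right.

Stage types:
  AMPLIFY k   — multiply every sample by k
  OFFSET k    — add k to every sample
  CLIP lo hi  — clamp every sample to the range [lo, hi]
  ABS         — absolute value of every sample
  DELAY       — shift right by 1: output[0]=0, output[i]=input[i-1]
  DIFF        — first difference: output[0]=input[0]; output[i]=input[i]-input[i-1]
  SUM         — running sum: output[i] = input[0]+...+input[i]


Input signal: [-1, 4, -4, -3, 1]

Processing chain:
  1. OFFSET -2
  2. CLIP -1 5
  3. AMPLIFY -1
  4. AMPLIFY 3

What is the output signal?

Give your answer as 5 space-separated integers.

Input: [-1, 4, -4, -3, 1]
Stage 1 (OFFSET -2): -1+-2=-3, 4+-2=2, -4+-2=-6, -3+-2=-5, 1+-2=-1 -> [-3, 2, -6, -5, -1]
Stage 2 (CLIP -1 5): clip(-3,-1,5)=-1, clip(2,-1,5)=2, clip(-6,-1,5)=-1, clip(-5,-1,5)=-1, clip(-1,-1,5)=-1 -> [-1, 2, -1, -1, -1]
Stage 3 (AMPLIFY -1): -1*-1=1, 2*-1=-2, -1*-1=1, -1*-1=1, -1*-1=1 -> [1, -2, 1, 1, 1]
Stage 4 (AMPLIFY 3): 1*3=3, -2*3=-6, 1*3=3, 1*3=3, 1*3=3 -> [3, -6, 3, 3, 3]

Answer: 3 -6 3 3 3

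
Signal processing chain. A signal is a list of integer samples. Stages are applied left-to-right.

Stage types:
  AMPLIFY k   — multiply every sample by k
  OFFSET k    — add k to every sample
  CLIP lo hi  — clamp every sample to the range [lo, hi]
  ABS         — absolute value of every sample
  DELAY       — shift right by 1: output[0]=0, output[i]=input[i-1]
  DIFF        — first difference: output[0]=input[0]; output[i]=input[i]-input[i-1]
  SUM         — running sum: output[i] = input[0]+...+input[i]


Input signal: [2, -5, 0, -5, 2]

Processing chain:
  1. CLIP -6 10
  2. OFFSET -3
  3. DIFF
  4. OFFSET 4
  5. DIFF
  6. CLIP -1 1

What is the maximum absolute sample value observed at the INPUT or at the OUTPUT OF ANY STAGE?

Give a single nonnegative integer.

Input: [2, -5, 0, -5, 2] (max |s|=5)
Stage 1 (CLIP -6 10): clip(2,-6,10)=2, clip(-5,-6,10)=-5, clip(0,-6,10)=0, clip(-5,-6,10)=-5, clip(2,-6,10)=2 -> [2, -5, 0, -5, 2] (max |s|=5)
Stage 2 (OFFSET -3): 2+-3=-1, -5+-3=-8, 0+-3=-3, -5+-3=-8, 2+-3=-1 -> [-1, -8, -3, -8, -1] (max |s|=8)
Stage 3 (DIFF): s[0]=-1, -8--1=-7, -3--8=5, -8--3=-5, -1--8=7 -> [-1, -7, 5, -5, 7] (max |s|=7)
Stage 4 (OFFSET 4): -1+4=3, -7+4=-3, 5+4=9, -5+4=-1, 7+4=11 -> [3, -3, 9, -1, 11] (max |s|=11)
Stage 5 (DIFF): s[0]=3, -3-3=-6, 9--3=12, -1-9=-10, 11--1=12 -> [3, -6, 12, -10, 12] (max |s|=12)
Stage 6 (CLIP -1 1): clip(3,-1,1)=1, clip(-6,-1,1)=-1, clip(12,-1,1)=1, clip(-10,-1,1)=-1, clip(12,-1,1)=1 -> [1, -1, 1, -1, 1] (max |s|=1)
Overall max amplitude: 12

Answer: 12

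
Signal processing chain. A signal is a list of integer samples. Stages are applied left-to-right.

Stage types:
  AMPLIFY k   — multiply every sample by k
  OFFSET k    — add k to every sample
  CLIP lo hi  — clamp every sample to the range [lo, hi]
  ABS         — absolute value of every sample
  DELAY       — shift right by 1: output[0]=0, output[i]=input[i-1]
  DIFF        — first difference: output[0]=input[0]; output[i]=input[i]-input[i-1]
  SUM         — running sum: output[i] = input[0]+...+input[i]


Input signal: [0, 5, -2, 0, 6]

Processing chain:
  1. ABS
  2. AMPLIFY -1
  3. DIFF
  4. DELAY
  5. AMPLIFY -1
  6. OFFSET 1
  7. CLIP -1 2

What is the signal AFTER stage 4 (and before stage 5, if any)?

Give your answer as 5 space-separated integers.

Input: [0, 5, -2, 0, 6]
Stage 1 (ABS): |0|=0, |5|=5, |-2|=2, |0|=0, |6|=6 -> [0, 5, 2, 0, 6]
Stage 2 (AMPLIFY -1): 0*-1=0, 5*-1=-5, 2*-1=-2, 0*-1=0, 6*-1=-6 -> [0, -5, -2, 0, -6]
Stage 3 (DIFF): s[0]=0, -5-0=-5, -2--5=3, 0--2=2, -6-0=-6 -> [0, -5, 3, 2, -6]
Stage 4 (DELAY): [0, 0, -5, 3, 2] = [0, 0, -5, 3, 2] -> [0, 0, -5, 3, 2]

Answer: 0 0 -5 3 2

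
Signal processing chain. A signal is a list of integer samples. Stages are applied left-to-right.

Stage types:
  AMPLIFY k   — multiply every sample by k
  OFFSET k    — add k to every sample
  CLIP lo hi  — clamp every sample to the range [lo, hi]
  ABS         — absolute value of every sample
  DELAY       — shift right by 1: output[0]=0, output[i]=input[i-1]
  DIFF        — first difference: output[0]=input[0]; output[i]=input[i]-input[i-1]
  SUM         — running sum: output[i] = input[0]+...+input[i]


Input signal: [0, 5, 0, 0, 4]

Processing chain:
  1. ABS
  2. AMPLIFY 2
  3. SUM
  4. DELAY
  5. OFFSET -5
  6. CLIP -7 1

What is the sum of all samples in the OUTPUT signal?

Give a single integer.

Input: [0, 5, 0, 0, 4]
Stage 1 (ABS): |0|=0, |5|=5, |0|=0, |0|=0, |4|=4 -> [0, 5, 0, 0, 4]
Stage 2 (AMPLIFY 2): 0*2=0, 5*2=10, 0*2=0, 0*2=0, 4*2=8 -> [0, 10, 0, 0, 8]
Stage 3 (SUM): sum[0..0]=0, sum[0..1]=10, sum[0..2]=10, sum[0..3]=10, sum[0..4]=18 -> [0, 10, 10, 10, 18]
Stage 4 (DELAY): [0, 0, 10, 10, 10] = [0, 0, 10, 10, 10] -> [0, 0, 10, 10, 10]
Stage 5 (OFFSET -5): 0+-5=-5, 0+-5=-5, 10+-5=5, 10+-5=5, 10+-5=5 -> [-5, -5, 5, 5, 5]
Stage 6 (CLIP -7 1): clip(-5,-7,1)=-5, clip(-5,-7,1)=-5, clip(5,-7,1)=1, clip(5,-7,1)=1, clip(5,-7,1)=1 -> [-5, -5, 1, 1, 1]
Output sum: -7

Answer: -7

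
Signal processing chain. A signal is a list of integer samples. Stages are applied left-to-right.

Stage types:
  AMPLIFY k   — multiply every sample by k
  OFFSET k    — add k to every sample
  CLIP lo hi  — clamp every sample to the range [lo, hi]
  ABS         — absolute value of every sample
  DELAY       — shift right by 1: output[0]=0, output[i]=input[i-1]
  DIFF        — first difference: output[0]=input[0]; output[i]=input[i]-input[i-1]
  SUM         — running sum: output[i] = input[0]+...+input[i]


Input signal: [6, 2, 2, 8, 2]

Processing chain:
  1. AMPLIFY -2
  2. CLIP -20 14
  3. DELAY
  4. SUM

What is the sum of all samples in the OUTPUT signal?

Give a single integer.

Input: [6, 2, 2, 8, 2]
Stage 1 (AMPLIFY -2): 6*-2=-12, 2*-2=-4, 2*-2=-4, 8*-2=-16, 2*-2=-4 -> [-12, -4, -4, -16, -4]
Stage 2 (CLIP -20 14): clip(-12,-20,14)=-12, clip(-4,-20,14)=-4, clip(-4,-20,14)=-4, clip(-16,-20,14)=-16, clip(-4,-20,14)=-4 -> [-12, -4, -4, -16, -4]
Stage 3 (DELAY): [0, -12, -4, -4, -16] = [0, -12, -4, -4, -16] -> [0, -12, -4, -4, -16]
Stage 4 (SUM): sum[0..0]=0, sum[0..1]=-12, sum[0..2]=-16, sum[0..3]=-20, sum[0..4]=-36 -> [0, -12, -16, -20, -36]
Output sum: -84

Answer: -84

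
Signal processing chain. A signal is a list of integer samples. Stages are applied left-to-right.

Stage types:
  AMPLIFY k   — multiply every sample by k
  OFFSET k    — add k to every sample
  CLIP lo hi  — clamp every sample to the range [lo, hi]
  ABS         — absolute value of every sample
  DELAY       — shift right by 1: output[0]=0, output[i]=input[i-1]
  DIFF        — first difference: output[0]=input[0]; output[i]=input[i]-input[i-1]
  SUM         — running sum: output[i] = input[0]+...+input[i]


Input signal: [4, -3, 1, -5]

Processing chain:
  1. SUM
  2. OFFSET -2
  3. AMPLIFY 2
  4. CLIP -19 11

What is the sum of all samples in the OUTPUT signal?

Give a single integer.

Input: [4, -3, 1, -5]
Stage 1 (SUM): sum[0..0]=4, sum[0..1]=1, sum[0..2]=2, sum[0..3]=-3 -> [4, 1, 2, -3]
Stage 2 (OFFSET -2): 4+-2=2, 1+-2=-1, 2+-2=0, -3+-2=-5 -> [2, -1, 0, -5]
Stage 3 (AMPLIFY 2): 2*2=4, -1*2=-2, 0*2=0, -5*2=-10 -> [4, -2, 0, -10]
Stage 4 (CLIP -19 11): clip(4,-19,11)=4, clip(-2,-19,11)=-2, clip(0,-19,11)=0, clip(-10,-19,11)=-10 -> [4, -2, 0, -10]
Output sum: -8

Answer: -8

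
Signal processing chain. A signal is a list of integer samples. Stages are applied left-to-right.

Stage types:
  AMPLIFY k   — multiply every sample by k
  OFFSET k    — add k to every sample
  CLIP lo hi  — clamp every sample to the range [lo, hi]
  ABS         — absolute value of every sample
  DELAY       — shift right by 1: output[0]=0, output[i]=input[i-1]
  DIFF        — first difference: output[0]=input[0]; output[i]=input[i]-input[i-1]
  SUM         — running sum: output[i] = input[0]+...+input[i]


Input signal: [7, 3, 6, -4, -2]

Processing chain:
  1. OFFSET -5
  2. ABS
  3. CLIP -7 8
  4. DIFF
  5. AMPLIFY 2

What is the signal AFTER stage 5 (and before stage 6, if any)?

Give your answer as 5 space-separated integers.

Input: [7, 3, 6, -4, -2]
Stage 1 (OFFSET -5): 7+-5=2, 3+-5=-2, 6+-5=1, -4+-5=-9, -2+-5=-7 -> [2, -2, 1, -9, -7]
Stage 2 (ABS): |2|=2, |-2|=2, |1|=1, |-9|=9, |-7|=7 -> [2, 2, 1, 9, 7]
Stage 3 (CLIP -7 8): clip(2,-7,8)=2, clip(2,-7,8)=2, clip(1,-7,8)=1, clip(9,-7,8)=8, clip(7,-7,8)=7 -> [2, 2, 1, 8, 7]
Stage 4 (DIFF): s[0]=2, 2-2=0, 1-2=-1, 8-1=7, 7-8=-1 -> [2, 0, -1, 7, -1]
Stage 5 (AMPLIFY 2): 2*2=4, 0*2=0, -1*2=-2, 7*2=14, -1*2=-2 -> [4, 0, -2, 14, -2]

Answer: 4 0 -2 14 -2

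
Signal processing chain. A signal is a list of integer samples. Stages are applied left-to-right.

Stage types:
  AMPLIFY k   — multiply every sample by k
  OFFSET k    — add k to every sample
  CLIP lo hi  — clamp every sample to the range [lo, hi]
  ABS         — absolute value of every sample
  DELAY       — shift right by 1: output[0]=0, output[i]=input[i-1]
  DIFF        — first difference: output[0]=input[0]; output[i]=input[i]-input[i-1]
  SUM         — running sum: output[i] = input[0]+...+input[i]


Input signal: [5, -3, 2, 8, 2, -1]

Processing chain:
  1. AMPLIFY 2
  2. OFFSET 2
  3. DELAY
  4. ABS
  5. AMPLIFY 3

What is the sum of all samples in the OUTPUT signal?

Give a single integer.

Answer: 138

Derivation:
Input: [5, -3, 2, 8, 2, -1]
Stage 1 (AMPLIFY 2): 5*2=10, -3*2=-6, 2*2=4, 8*2=16, 2*2=4, -1*2=-2 -> [10, -6, 4, 16, 4, -2]
Stage 2 (OFFSET 2): 10+2=12, -6+2=-4, 4+2=6, 16+2=18, 4+2=6, -2+2=0 -> [12, -4, 6, 18, 6, 0]
Stage 3 (DELAY): [0, 12, -4, 6, 18, 6] = [0, 12, -4, 6, 18, 6] -> [0, 12, -4, 6, 18, 6]
Stage 4 (ABS): |0|=0, |12|=12, |-4|=4, |6|=6, |18|=18, |6|=6 -> [0, 12, 4, 6, 18, 6]
Stage 5 (AMPLIFY 3): 0*3=0, 12*3=36, 4*3=12, 6*3=18, 18*3=54, 6*3=18 -> [0, 36, 12, 18, 54, 18]
Output sum: 138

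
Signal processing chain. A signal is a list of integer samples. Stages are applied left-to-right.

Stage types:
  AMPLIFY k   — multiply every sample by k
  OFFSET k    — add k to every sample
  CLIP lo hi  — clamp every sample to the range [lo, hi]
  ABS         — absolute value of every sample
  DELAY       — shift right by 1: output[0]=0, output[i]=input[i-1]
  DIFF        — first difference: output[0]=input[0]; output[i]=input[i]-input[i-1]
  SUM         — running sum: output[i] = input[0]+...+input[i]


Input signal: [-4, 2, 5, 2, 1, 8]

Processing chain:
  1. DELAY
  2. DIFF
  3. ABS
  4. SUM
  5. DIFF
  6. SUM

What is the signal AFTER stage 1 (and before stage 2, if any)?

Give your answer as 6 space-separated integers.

Input: [-4, 2, 5, 2, 1, 8]
Stage 1 (DELAY): [0, -4, 2, 5, 2, 1] = [0, -4, 2, 5, 2, 1] -> [0, -4, 2, 5, 2, 1]

Answer: 0 -4 2 5 2 1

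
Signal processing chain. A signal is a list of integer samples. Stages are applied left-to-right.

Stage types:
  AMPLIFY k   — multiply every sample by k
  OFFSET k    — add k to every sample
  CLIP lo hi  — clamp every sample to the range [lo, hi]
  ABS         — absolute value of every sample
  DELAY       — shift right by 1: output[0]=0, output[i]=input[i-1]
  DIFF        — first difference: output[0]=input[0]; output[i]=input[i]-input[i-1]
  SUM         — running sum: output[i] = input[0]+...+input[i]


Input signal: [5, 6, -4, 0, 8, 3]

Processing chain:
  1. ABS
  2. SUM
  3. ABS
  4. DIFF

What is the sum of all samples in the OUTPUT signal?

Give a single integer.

Input: [5, 6, -4, 0, 8, 3]
Stage 1 (ABS): |5|=5, |6|=6, |-4|=4, |0|=0, |8|=8, |3|=3 -> [5, 6, 4, 0, 8, 3]
Stage 2 (SUM): sum[0..0]=5, sum[0..1]=11, sum[0..2]=15, sum[0..3]=15, sum[0..4]=23, sum[0..5]=26 -> [5, 11, 15, 15, 23, 26]
Stage 3 (ABS): |5|=5, |11|=11, |15|=15, |15|=15, |23|=23, |26|=26 -> [5, 11, 15, 15, 23, 26]
Stage 4 (DIFF): s[0]=5, 11-5=6, 15-11=4, 15-15=0, 23-15=8, 26-23=3 -> [5, 6, 4, 0, 8, 3]
Output sum: 26

Answer: 26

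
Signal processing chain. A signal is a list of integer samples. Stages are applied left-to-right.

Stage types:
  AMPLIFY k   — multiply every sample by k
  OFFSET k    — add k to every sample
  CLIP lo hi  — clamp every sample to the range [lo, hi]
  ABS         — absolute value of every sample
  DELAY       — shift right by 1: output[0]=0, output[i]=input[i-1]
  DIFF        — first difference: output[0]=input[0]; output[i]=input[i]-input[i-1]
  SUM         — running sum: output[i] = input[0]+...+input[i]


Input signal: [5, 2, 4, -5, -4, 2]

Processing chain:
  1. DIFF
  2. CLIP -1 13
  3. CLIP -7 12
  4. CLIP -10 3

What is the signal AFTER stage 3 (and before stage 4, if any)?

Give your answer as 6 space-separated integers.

Answer: 5 -1 2 -1 1 6

Derivation:
Input: [5, 2, 4, -5, -4, 2]
Stage 1 (DIFF): s[0]=5, 2-5=-3, 4-2=2, -5-4=-9, -4--5=1, 2--4=6 -> [5, -3, 2, -9, 1, 6]
Stage 2 (CLIP -1 13): clip(5,-1,13)=5, clip(-3,-1,13)=-1, clip(2,-1,13)=2, clip(-9,-1,13)=-1, clip(1,-1,13)=1, clip(6,-1,13)=6 -> [5, -1, 2, -1, 1, 6]
Stage 3 (CLIP -7 12): clip(5,-7,12)=5, clip(-1,-7,12)=-1, clip(2,-7,12)=2, clip(-1,-7,12)=-1, clip(1,-7,12)=1, clip(6,-7,12)=6 -> [5, -1, 2, -1, 1, 6]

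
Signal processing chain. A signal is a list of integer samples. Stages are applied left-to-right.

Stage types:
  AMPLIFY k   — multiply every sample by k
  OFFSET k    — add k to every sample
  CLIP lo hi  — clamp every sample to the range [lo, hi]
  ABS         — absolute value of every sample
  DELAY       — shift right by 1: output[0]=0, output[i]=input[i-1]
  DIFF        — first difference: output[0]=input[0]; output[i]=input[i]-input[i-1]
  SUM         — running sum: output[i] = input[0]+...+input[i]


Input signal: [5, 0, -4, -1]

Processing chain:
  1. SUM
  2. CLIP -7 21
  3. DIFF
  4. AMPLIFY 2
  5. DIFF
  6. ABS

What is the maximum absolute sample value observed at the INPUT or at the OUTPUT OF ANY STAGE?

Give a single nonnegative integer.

Input: [5, 0, -4, -1] (max |s|=5)
Stage 1 (SUM): sum[0..0]=5, sum[0..1]=5, sum[0..2]=1, sum[0..3]=0 -> [5, 5, 1, 0] (max |s|=5)
Stage 2 (CLIP -7 21): clip(5,-7,21)=5, clip(5,-7,21)=5, clip(1,-7,21)=1, clip(0,-7,21)=0 -> [5, 5, 1, 0] (max |s|=5)
Stage 3 (DIFF): s[0]=5, 5-5=0, 1-5=-4, 0-1=-1 -> [5, 0, -4, -1] (max |s|=5)
Stage 4 (AMPLIFY 2): 5*2=10, 0*2=0, -4*2=-8, -1*2=-2 -> [10, 0, -8, -2] (max |s|=10)
Stage 5 (DIFF): s[0]=10, 0-10=-10, -8-0=-8, -2--8=6 -> [10, -10, -8, 6] (max |s|=10)
Stage 6 (ABS): |10|=10, |-10|=10, |-8|=8, |6|=6 -> [10, 10, 8, 6] (max |s|=10)
Overall max amplitude: 10

Answer: 10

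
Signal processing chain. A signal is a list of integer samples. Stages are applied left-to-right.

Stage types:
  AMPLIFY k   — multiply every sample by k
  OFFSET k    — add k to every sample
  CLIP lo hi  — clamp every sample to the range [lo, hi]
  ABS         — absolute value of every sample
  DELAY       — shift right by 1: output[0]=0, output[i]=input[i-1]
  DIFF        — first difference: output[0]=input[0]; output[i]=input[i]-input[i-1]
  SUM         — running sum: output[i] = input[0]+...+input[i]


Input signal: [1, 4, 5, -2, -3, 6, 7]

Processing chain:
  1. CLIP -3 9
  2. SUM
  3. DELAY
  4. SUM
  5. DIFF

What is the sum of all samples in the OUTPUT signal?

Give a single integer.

Answer: 40

Derivation:
Input: [1, 4, 5, -2, -3, 6, 7]
Stage 1 (CLIP -3 9): clip(1,-3,9)=1, clip(4,-3,9)=4, clip(5,-3,9)=5, clip(-2,-3,9)=-2, clip(-3,-3,9)=-3, clip(6,-3,9)=6, clip(7,-3,9)=7 -> [1, 4, 5, -2, -3, 6, 7]
Stage 2 (SUM): sum[0..0]=1, sum[0..1]=5, sum[0..2]=10, sum[0..3]=8, sum[0..4]=5, sum[0..5]=11, sum[0..6]=18 -> [1, 5, 10, 8, 5, 11, 18]
Stage 3 (DELAY): [0, 1, 5, 10, 8, 5, 11] = [0, 1, 5, 10, 8, 5, 11] -> [0, 1, 5, 10, 8, 5, 11]
Stage 4 (SUM): sum[0..0]=0, sum[0..1]=1, sum[0..2]=6, sum[0..3]=16, sum[0..4]=24, sum[0..5]=29, sum[0..6]=40 -> [0, 1, 6, 16, 24, 29, 40]
Stage 5 (DIFF): s[0]=0, 1-0=1, 6-1=5, 16-6=10, 24-16=8, 29-24=5, 40-29=11 -> [0, 1, 5, 10, 8, 5, 11]
Output sum: 40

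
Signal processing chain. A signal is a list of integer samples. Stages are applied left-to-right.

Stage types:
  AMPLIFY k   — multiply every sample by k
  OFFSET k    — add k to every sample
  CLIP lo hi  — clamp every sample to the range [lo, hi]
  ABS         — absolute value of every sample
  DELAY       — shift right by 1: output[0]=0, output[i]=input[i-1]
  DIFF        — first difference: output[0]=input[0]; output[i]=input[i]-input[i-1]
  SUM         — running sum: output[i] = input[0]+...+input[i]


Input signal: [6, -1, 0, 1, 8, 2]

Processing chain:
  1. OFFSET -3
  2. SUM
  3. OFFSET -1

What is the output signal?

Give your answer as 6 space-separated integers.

Answer: 2 -2 -5 -7 -2 -3

Derivation:
Input: [6, -1, 0, 1, 8, 2]
Stage 1 (OFFSET -3): 6+-3=3, -1+-3=-4, 0+-3=-3, 1+-3=-2, 8+-3=5, 2+-3=-1 -> [3, -4, -3, -2, 5, -1]
Stage 2 (SUM): sum[0..0]=3, sum[0..1]=-1, sum[0..2]=-4, sum[0..3]=-6, sum[0..4]=-1, sum[0..5]=-2 -> [3, -1, -4, -6, -1, -2]
Stage 3 (OFFSET -1): 3+-1=2, -1+-1=-2, -4+-1=-5, -6+-1=-7, -1+-1=-2, -2+-1=-3 -> [2, -2, -5, -7, -2, -3]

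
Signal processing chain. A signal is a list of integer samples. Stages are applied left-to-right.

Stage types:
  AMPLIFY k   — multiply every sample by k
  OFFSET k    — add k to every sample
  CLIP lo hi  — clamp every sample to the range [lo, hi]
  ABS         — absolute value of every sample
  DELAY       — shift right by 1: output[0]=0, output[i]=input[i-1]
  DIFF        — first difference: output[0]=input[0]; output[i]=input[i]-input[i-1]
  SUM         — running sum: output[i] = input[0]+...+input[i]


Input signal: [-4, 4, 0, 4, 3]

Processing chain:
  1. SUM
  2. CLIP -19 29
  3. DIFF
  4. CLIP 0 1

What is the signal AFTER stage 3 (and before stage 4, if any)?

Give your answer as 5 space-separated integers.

Input: [-4, 4, 0, 4, 3]
Stage 1 (SUM): sum[0..0]=-4, sum[0..1]=0, sum[0..2]=0, sum[0..3]=4, sum[0..4]=7 -> [-4, 0, 0, 4, 7]
Stage 2 (CLIP -19 29): clip(-4,-19,29)=-4, clip(0,-19,29)=0, clip(0,-19,29)=0, clip(4,-19,29)=4, clip(7,-19,29)=7 -> [-4, 0, 0, 4, 7]
Stage 3 (DIFF): s[0]=-4, 0--4=4, 0-0=0, 4-0=4, 7-4=3 -> [-4, 4, 0, 4, 3]

Answer: -4 4 0 4 3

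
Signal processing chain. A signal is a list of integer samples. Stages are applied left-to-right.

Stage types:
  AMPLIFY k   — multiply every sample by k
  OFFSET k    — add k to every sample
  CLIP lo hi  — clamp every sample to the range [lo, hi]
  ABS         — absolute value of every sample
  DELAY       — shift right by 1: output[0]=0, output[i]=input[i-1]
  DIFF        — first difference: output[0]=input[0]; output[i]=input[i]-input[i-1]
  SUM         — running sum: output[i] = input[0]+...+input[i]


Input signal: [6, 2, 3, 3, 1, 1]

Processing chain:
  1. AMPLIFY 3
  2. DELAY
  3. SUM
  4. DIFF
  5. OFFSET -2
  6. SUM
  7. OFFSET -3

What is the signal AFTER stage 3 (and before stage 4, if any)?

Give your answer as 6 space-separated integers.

Input: [6, 2, 3, 3, 1, 1]
Stage 1 (AMPLIFY 3): 6*3=18, 2*3=6, 3*3=9, 3*3=9, 1*3=3, 1*3=3 -> [18, 6, 9, 9, 3, 3]
Stage 2 (DELAY): [0, 18, 6, 9, 9, 3] = [0, 18, 6, 9, 9, 3] -> [0, 18, 6, 9, 9, 3]
Stage 3 (SUM): sum[0..0]=0, sum[0..1]=18, sum[0..2]=24, sum[0..3]=33, sum[0..4]=42, sum[0..5]=45 -> [0, 18, 24, 33, 42, 45]

Answer: 0 18 24 33 42 45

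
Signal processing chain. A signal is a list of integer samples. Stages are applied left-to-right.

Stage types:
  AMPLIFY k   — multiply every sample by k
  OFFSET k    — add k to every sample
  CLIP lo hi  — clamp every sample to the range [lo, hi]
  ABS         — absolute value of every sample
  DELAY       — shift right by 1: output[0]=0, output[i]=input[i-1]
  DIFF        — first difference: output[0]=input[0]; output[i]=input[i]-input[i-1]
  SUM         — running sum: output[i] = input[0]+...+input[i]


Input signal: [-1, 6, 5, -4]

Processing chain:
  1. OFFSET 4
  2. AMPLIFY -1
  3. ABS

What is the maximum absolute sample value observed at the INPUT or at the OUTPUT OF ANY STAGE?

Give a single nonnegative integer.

Answer: 10

Derivation:
Input: [-1, 6, 5, -4] (max |s|=6)
Stage 1 (OFFSET 4): -1+4=3, 6+4=10, 5+4=9, -4+4=0 -> [3, 10, 9, 0] (max |s|=10)
Stage 2 (AMPLIFY -1): 3*-1=-3, 10*-1=-10, 9*-1=-9, 0*-1=0 -> [-3, -10, -9, 0] (max |s|=10)
Stage 3 (ABS): |-3|=3, |-10|=10, |-9|=9, |0|=0 -> [3, 10, 9, 0] (max |s|=10)
Overall max amplitude: 10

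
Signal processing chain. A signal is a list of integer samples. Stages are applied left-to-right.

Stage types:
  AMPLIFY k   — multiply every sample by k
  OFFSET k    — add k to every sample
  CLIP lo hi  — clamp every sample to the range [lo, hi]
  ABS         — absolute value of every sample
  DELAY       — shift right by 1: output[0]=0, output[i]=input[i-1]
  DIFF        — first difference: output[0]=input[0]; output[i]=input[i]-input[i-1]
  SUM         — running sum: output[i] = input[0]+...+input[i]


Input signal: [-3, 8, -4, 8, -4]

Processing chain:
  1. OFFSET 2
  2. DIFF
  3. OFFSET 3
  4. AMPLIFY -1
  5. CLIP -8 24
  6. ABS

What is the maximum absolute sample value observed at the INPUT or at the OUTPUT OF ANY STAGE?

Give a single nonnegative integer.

Answer: 15

Derivation:
Input: [-3, 8, -4, 8, -4] (max |s|=8)
Stage 1 (OFFSET 2): -3+2=-1, 8+2=10, -4+2=-2, 8+2=10, -4+2=-2 -> [-1, 10, -2, 10, -2] (max |s|=10)
Stage 2 (DIFF): s[0]=-1, 10--1=11, -2-10=-12, 10--2=12, -2-10=-12 -> [-1, 11, -12, 12, -12] (max |s|=12)
Stage 3 (OFFSET 3): -1+3=2, 11+3=14, -12+3=-9, 12+3=15, -12+3=-9 -> [2, 14, -9, 15, -9] (max |s|=15)
Stage 4 (AMPLIFY -1): 2*-1=-2, 14*-1=-14, -9*-1=9, 15*-1=-15, -9*-1=9 -> [-2, -14, 9, -15, 9] (max |s|=15)
Stage 5 (CLIP -8 24): clip(-2,-8,24)=-2, clip(-14,-8,24)=-8, clip(9,-8,24)=9, clip(-15,-8,24)=-8, clip(9,-8,24)=9 -> [-2, -8, 9, -8, 9] (max |s|=9)
Stage 6 (ABS): |-2|=2, |-8|=8, |9|=9, |-8|=8, |9|=9 -> [2, 8, 9, 8, 9] (max |s|=9)
Overall max amplitude: 15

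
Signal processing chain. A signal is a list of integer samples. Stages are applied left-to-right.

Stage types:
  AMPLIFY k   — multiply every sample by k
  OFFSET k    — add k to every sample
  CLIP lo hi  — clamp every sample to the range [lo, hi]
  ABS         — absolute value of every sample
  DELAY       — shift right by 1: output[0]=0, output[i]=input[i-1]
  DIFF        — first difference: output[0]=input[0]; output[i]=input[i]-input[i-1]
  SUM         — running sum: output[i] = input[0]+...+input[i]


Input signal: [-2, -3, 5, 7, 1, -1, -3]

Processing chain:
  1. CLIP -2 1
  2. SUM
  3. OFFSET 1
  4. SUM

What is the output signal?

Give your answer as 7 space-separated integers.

Input: [-2, -3, 5, 7, 1, -1, -3]
Stage 1 (CLIP -2 1): clip(-2,-2,1)=-2, clip(-3,-2,1)=-2, clip(5,-2,1)=1, clip(7,-2,1)=1, clip(1,-2,1)=1, clip(-1,-2,1)=-1, clip(-3,-2,1)=-2 -> [-2, -2, 1, 1, 1, -1, -2]
Stage 2 (SUM): sum[0..0]=-2, sum[0..1]=-4, sum[0..2]=-3, sum[0..3]=-2, sum[0..4]=-1, sum[0..5]=-2, sum[0..6]=-4 -> [-2, -4, -3, -2, -1, -2, -4]
Stage 3 (OFFSET 1): -2+1=-1, -4+1=-3, -3+1=-2, -2+1=-1, -1+1=0, -2+1=-1, -4+1=-3 -> [-1, -3, -2, -1, 0, -1, -3]
Stage 4 (SUM): sum[0..0]=-1, sum[0..1]=-4, sum[0..2]=-6, sum[0..3]=-7, sum[0..4]=-7, sum[0..5]=-8, sum[0..6]=-11 -> [-1, -4, -6, -7, -7, -8, -11]

Answer: -1 -4 -6 -7 -7 -8 -11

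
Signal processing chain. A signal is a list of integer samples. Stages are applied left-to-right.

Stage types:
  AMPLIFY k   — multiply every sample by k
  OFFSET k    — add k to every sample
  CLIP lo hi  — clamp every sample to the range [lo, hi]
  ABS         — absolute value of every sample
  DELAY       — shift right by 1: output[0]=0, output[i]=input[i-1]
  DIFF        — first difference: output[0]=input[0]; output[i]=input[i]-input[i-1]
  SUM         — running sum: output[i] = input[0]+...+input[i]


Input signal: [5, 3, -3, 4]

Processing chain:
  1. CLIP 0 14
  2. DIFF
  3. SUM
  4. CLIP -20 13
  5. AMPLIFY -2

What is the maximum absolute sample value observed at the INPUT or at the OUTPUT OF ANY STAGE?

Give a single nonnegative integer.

Input: [5, 3, -3, 4] (max |s|=5)
Stage 1 (CLIP 0 14): clip(5,0,14)=5, clip(3,0,14)=3, clip(-3,0,14)=0, clip(4,0,14)=4 -> [5, 3, 0, 4] (max |s|=5)
Stage 2 (DIFF): s[0]=5, 3-5=-2, 0-3=-3, 4-0=4 -> [5, -2, -3, 4] (max |s|=5)
Stage 3 (SUM): sum[0..0]=5, sum[0..1]=3, sum[0..2]=0, sum[0..3]=4 -> [5, 3, 0, 4] (max |s|=5)
Stage 4 (CLIP -20 13): clip(5,-20,13)=5, clip(3,-20,13)=3, clip(0,-20,13)=0, clip(4,-20,13)=4 -> [5, 3, 0, 4] (max |s|=5)
Stage 5 (AMPLIFY -2): 5*-2=-10, 3*-2=-6, 0*-2=0, 4*-2=-8 -> [-10, -6, 0, -8] (max |s|=10)
Overall max amplitude: 10

Answer: 10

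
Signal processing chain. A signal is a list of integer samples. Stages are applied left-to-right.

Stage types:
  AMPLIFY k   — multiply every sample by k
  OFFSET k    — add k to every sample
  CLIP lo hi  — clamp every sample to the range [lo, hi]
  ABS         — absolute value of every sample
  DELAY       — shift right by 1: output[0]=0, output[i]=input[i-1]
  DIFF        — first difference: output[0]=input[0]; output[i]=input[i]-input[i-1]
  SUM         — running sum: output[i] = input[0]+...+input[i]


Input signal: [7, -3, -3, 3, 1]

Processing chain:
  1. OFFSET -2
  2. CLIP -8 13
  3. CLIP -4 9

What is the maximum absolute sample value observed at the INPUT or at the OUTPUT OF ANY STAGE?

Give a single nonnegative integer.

Answer: 7

Derivation:
Input: [7, -3, -3, 3, 1] (max |s|=7)
Stage 1 (OFFSET -2): 7+-2=5, -3+-2=-5, -3+-2=-5, 3+-2=1, 1+-2=-1 -> [5, -5, -5, 1, -1] (max |s|=5)
Stage 2 (CLIP -8 13): clip(5,-8,13)=5, clip(-5,-8,13)=-5, clip(-5,-8,13)=-5, clip(1,-8,13)=1, clip(-1,-8,13)=-1 -> [5, -5, -5, 1, -1] (max |s|=5)
Stage 3 (CLIP -4 9): clip(5,-4,9)=5, clip(-5,-4,9)=-4, clip(-5,-4,9)=-4, clip(1,-4,9)=1, clip(-1,-4,9)=-1 -> [5, -4, -4, 1, -1] (max |s|=5)
Overall max amplitude: 7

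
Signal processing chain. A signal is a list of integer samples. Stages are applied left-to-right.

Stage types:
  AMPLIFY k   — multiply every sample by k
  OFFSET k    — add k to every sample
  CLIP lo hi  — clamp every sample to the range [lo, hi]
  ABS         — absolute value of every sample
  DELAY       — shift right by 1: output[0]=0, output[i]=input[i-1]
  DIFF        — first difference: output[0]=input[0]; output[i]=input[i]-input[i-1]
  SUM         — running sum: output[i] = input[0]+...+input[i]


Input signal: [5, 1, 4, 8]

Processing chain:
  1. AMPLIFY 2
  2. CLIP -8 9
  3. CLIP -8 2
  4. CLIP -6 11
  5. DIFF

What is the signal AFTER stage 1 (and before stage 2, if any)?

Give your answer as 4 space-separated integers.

Input: [5, 1, 4, 8]
Stage 1 (AMPLIFY 2): 5*2=10, 1*2=2, 4*2=8, 8*2=16 -> [10, 2, 8, 16]

Answer: 10 2 8 16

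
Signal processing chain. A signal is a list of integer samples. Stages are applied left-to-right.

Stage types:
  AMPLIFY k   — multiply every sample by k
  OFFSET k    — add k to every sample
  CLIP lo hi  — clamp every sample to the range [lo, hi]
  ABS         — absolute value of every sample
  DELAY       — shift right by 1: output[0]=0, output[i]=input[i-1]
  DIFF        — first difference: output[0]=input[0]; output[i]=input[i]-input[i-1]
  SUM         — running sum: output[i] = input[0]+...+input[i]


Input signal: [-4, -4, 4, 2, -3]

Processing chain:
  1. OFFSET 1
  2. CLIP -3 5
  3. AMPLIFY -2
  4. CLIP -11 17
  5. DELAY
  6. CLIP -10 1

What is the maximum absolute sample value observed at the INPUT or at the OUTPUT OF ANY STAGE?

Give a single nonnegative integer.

Input: [-4, -4, 4, 2, -3] (max |s|=4)
Stage 1 (OFFSET 1): -4+1=-3, -4+1=-3, 4+1=5, 2+1=3, -3+1=-2 -> [-3, -3, 5, 3, -2] (max |s|=5)
Stage 2 (CLIP -3 5): clip(-3,-3,5)=-3, clip(-3,-3,5)=-3, clip(5,-3,5)=5, clip(3,-3,5)=3, clip(-2,-3,5)=-2 -> [-3, -3, 5, 3, -2] (max |s|=5)
Stage 3 (AMPLIFY -2): -3*-2=6, -3*-2=6, 5*-2=-10, 3*-2=-6, -2*-2=4 -> [6, 6, -10, -6, 4] (max |s|=10)
Stage 4 (CLIP -11 17): clip(6,-11,17)=6, clip(6,-11,17)=6, clip(-10,-11,17)=-10, clip(-6,-11,17)=-6, clip(4,-11,17)=4 -> [6, 6, -10, -6, 4] (max |s|=10)
Stage 5 (DELAY): [0, 6, 6, -10, -6] = [0, 6, 6, -10, -6] -> [0, 6, 6, -10, -6] (max |s|=10)
Stage 6 (CLIP -10 1): clip(0,-10,1)=0, clip(6,-10,1)=1, clip(6,-10,1)=1, clip(-10,-10,1)=-10, clip(-6,-10,1)=-6 -> [0, 1, 1, -10, -6] (max |s|=10)
Overall max amplitude: 10

Answer: 10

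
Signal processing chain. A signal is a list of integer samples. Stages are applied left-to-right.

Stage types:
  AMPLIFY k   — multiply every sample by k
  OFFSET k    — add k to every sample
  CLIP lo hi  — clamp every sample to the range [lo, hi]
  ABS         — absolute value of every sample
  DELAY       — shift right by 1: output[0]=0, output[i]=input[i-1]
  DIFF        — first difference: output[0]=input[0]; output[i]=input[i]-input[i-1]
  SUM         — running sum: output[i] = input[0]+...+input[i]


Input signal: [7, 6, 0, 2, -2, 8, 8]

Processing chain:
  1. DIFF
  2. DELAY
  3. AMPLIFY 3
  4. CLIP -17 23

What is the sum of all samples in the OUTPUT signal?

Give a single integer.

Answer: 18

Derivation:
Input: [7, 6, 0, 2, -2, 8, 8]
Stage 1 (DIFF): s[0]=7, 6-7=-1, 0-6=-6, 2-0=2, -2-2=-4, 8--2=10, 8-8=0 -> [7, -1, -6, 2, -4, 10, 0]
Stage 2 (DELAY): [0, 7, -1, -6, 2, -4, 10] = [0, 7, -1, -6, 2, -4, 10] -> [0, 7, -1, -6, 2, -4, 10]
Stage 3 (AMPLIFY 3): 0*3=0, 7*3=21, -1*3=-3, -6*3=-18, 2*3=6, -4*3=-12, 10*3=30 -> [0, 21, -3, -18, 6, -12, 30]
Stage 4 (CLIP -17 23): clip(0,-17,23)=0, clip(21,-17,23)=21, clip(-3,-17,23)=-3, clip(-18,-17,23)=-17, clip(6,-17,23)=6, clip(-12,-17,23)=-12, clip(30,-17,23)=23 -> [0, 21, -3, -17, 6, -12, 23]
Output sum: 18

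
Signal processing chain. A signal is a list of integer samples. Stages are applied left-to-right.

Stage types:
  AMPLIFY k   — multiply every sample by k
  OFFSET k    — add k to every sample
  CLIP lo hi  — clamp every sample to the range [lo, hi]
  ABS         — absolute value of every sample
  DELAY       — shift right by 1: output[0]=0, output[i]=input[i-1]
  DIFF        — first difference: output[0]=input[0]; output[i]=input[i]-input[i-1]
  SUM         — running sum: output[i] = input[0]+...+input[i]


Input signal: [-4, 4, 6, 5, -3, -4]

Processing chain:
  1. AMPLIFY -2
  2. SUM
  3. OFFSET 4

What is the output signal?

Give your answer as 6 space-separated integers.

Input: [-4, 4, 6, 5, -3, -4]
Stage 1 (AMPLIFY -2): -4*-2=8, 4*-2=-8, 6*-2=-12, 5*-2=-10, -3*-2=6, -4*-2=8 -> [8, -8, -12, -10, 6, 8]
Stage 2 (SUM): sum[0..0]=8, sum[0..1]=0, sum[0..2]=-12, sum[0..3]=-22, sum[0..4]=-16, sum[0..5]=-8 -> [8, 0, -12, -22, -16, -8]
Stage 3 (OFFSET 4): 8+4=12, 0+4=4, -12+4=-8, -22+4=-18, -16+4=-12, -8+4=-4 -> [12, 4, -8, -18, -12, -4]

Answer: 12 4 -8 -18 -12 -4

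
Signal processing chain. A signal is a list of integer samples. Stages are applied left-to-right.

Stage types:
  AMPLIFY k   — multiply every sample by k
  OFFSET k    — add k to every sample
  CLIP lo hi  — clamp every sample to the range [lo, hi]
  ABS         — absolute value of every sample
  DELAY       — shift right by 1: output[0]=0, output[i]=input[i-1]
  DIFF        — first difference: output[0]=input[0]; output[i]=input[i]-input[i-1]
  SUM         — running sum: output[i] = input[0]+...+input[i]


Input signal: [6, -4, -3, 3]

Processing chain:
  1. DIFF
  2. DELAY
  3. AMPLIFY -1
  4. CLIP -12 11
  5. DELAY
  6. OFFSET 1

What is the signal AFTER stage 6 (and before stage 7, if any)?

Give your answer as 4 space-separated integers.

Input: [6, -4, -3, 3]
Stage 1 (DIFF): s[0]=6, -4-6=-10, -3--4=1, 3--3=6 -> [6, -10, 1, 6]
Stage 2 (DELAY): [0, 6, -10, 1] = [0, 6, -10, 1] -> [0, 6, -10, 1]
Stage 3 (AMPLIFY -1): 0*-1=0, 6*-1=-6, -10*-1=10, 1*-1=-1 -> [0, -6, 10, -1]
Stage 4 (CLIP -12 11): clip(0,-12,11)=0, clip(-6,-12,11)=-6, clip(10,-12,11)=10, clip(-1,-12,11)=-1 -> [0, -6, 10, -1]
Stage 5 (DELAY): [0, 0, -6, 10] = [0, 0, -6, 10] -> [0, 0, -6, 10]
Stage 6 (OFFSET 1): 0+1=1, 0+1=1, -6+1=-5, 10+1=11 -> [1, 1, -5, 11]

Answer: 1 1 -5 11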